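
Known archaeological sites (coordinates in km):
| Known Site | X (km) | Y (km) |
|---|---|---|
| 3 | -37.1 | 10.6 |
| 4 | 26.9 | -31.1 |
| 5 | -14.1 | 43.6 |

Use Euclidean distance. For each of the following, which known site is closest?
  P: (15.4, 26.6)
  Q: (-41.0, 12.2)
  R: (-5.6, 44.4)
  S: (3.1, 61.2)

P→5; Q→3; R→5; S→5

P at (15.4, 26.6):
  3: 54.9 km
  4: 58.8 km
  5: 34.0 km
  → nearest: 5 (34.0 km)
Q at (-41.0, 12.2):
  3: 4.2 km
  4: 80.5 km
  5: 41.3 km
  → nearest: 3 (4.2 km)
R at (-5.6, 44.4):
  3: 46.2 km
  4: 82.2 km
  5: 8.5 km
  → nearest: 5 (8.5 km)
S at (3.1, 61.2):
  3: 64.6 km
  4: 95.3 km
  5: 24.6 km
  → nearest: 5 (24.6 km)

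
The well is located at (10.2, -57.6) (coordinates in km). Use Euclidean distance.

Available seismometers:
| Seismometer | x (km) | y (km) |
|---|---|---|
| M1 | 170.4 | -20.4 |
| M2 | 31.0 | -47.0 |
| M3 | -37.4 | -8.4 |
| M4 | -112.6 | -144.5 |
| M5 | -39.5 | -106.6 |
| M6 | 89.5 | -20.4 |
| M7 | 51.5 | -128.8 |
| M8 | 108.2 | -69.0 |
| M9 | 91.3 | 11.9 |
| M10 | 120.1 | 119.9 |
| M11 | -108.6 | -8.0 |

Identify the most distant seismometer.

Distances from (10.2, -57.6):
M1: √((160.2)² + (37.2)²) = √(25664.040 + 1383.840) = 164.5 km
M2: √((20.8)² + (10.6)²) = √(432.640 + 112.360) = 23.3 km
M3: √((-47.6)² + (49.2)²) = √(2265.760 + 2420.640) = 68.5 km
M4: √((-122.8)² + (-86.9)²) = √(15079.840 + 7551.610) = 150.4 km
M5: √((-49.7)² + (-49.0)²) = √(2470.090 + 2401.000) = 69.8 km
M6: √((79.3)² + (37.2)²) = √(6288.490 + 1383.840) = 87.6 km
M7: √((41.3)² + (-71.2)²) = √(1705.690 + 5069.440) = 82.3 km
M8: √((98.0)² + (-11.4)²) = √(9604.000 + 129.960) = 98.7 km
M9: √((81.1)² + (69.5)²) = √(6577.210 + 4830.250) = 106.8 km
M10: √((109.9)² + (177.5)²) = √(12078.010 + 31506.250) = 208.8 km
M11: √((-118.8)² + (49.6)²) = √(14113.440 + 2460.160) = 128.7 km
Maximum: M10 at 208.8 km.

M10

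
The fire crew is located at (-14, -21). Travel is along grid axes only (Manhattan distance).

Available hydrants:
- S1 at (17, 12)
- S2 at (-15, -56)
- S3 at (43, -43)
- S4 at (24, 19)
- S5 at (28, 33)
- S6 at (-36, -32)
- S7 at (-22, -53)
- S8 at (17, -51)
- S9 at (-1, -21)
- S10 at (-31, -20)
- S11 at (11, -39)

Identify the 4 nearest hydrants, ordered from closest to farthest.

Distances from (-14, -21):
S1: |31| + |33| = 31 + 33 = 64
S2: |-1| + |-35| = 1 + 35 = 36
S3: |57| + |-22| = 57 + 22 = 79
S4: |38| + |40| = 38 + 40 = 78
S5: |42| + |54| = 42 + 54 = 96
S6: |-22| + |-11| = 22 + 11 = 33
S7: |-8| + |-32| = 8 + 32 = 40
S8: |31| + |-30| = 31 + 30 = 61
S9: |13| + |0| = 13 + 0 = 13
S10: |-17| + |1| = 17 + 1 = 18
S11: |25| + |-18| = 25 + 18 = 43
Sorted: S9 (13) < S10 (18) < S6 (33) < S2 (36) < S7 (40) < S11 (43) < …

S9, S10, S6, S2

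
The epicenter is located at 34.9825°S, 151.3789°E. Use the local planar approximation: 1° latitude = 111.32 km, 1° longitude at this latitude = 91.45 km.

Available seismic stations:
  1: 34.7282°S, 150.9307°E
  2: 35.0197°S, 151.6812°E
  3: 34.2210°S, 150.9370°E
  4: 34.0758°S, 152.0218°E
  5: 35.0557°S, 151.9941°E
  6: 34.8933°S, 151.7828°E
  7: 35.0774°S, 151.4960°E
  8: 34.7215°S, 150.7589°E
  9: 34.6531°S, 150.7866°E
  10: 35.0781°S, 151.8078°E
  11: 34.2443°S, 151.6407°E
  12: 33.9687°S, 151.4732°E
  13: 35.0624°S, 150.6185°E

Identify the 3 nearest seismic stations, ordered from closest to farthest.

Distances from 34.9825°S, 151.3789°E:
1: √((0.2543·111.32)² + (-0.4482·91.45)²) = √(801.381137 + 1680.007127) = 49.8135 km
2: √((-0.0372·111.32)² + (0.3023·91.45)²) = √(17.148742 + 764.264547) = 27.9538 km
3: √((0.7615·111.32)² + (-0.4419·91.45)²) = √(7185.983417 + 1633.109942) = 93.9100 km
4: √((0.9067·111.32)² + (0.6429·91.45)²) = √(10187.640865 + 3456.640954) = 116.8087 km
5: √((-0.0732·111.32)² + (0.6152·91.45)²) = √(66.400073 + 3165.192101) = 56.8471 km
6: √((0.0892·111.32)² + (0.4039·91.45)²) = √(98.599816 + 1364.316483) = 38.2481 km
7: √((-0.0949·111.32)² + (0.1171·91.45)²) = √(111.603758 + 114.678290) = 15.0427 km
8: √((0.2610·111.32)² + (-0.6200·91.45)²) = √(844.165132 + 3214.776601) = 63.7098 km
9: √((0.3294·111.32)² + (-0.5923·91.45)²) = √(1344.601480 + 2933.937681) = 65.4105 km
10: √((-0.0956·111.32)² + (0.4289·91.45)²) = √(113.256251 + 1538.436277) = 40.6410 km
11: √((0.7382·111.32)² + (0.2618·91.45)²) = √(6752.964661 + 573.200689) = 85.5930 km
12: √((1.0138·111.32)² + (0.0943·91.45)²) = √(12736.525490 + 74.368805) = 113.1852 km
13: √((-0.0799·111.32)² + (-0.7604·91.45)²) = √(79.111561 + 4835.614108) = 70.1051 km
Sorted: 7 (15.0427 km) < 2 (27.9538 km) < 6 (38.2481 km) < 10 (40.6410 km) < 1 (49.8135 km) < …

7, 2, 6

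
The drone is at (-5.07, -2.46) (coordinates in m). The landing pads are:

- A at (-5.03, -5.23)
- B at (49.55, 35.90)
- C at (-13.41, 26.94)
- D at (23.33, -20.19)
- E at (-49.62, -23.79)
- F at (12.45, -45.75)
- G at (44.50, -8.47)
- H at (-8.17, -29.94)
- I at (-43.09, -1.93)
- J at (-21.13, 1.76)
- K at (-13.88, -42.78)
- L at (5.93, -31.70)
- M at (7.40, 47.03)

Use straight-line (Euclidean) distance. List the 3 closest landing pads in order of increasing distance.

A, J, H

Distances from (-5.07, -2.46):
A: √((0.04)² + (-2.77)²) = √(0.0016 + 7.6729) = 2.77 m
B: √((54.62)² + (38.36)²) = √(2983.3444 + 1471.4896) = 66.74 m
C: √((-8.34)² + (29.40)²) = √(69.5556 + 864.3600) = 30.56 m
D: √((28.40)² + (-17.73)²) = √(806.5600 + 314.3529) = 33.48 m
E: √((-44.55)² + (-21.33)²) = √(1984.7025 + 454.9689) = 49.39 m
F: √((17.52)² + (-43.29)²) = √(306.9504 + 1874.0241) = 46.70 m
G: √((49.57)² + (-6.01)²) = √(2457.1849 + 36.1201) = 49.93 m
H: √((-3.10)² + (-27.48)²) = √(9.6100 + 755.1504) = 27.65 m
I: √((-38.02)² + (0.53)²) = √(1445.5204 + 0.2809) = 38.02 m
J: √((-16.06)² + (4.22)²) = √(257.9236 + 17.8084) = 16.61 m
K: √((-8.81)² + (-40.32)²) = √(77.6161 + 1625.7024) = 41.27 m
L: √((11.00)² + (-29.24)²) = √(121.0000 + 854.9776) = 31.24 m
M: √((12.47)² + (49.49)²) = √(155.5009 + 2449.2601) = 51.04 m
Sorted: A (2.77 m) < J (16.61 m) < H (27.65 m) < C (30.56 m) < L (31.24 m) < …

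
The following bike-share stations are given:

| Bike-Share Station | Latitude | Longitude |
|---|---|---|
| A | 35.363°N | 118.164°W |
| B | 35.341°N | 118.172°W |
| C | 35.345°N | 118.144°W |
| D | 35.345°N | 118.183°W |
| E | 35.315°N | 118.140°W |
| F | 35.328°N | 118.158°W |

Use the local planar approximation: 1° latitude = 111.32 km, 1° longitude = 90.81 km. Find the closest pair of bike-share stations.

Pairwise distances:
A–B: √((-0.022·111.32)² + (-0.008·90.81)²) = √(5.99780 + 0.52777) = 2.555 km
A–C: √((-0.018·111.32)² + (0.020·90.81)²) = √(4.01505 + 3.29858) = 2.704 km
A–D: √((-0.018·111.32)² + (-0.019·90.81)²) = √(4.01505 + 2.97697) = 2.644 km
A–E: √((-0.048·111.32)² + (0.024·90.81)²) = √(28.55150 + 4.74996) = 5.771 km
A–F: √((-0.035·111.32)² + (0.006·90.81)²) = √(15.18037 + 0.29687) = 3.934 km
B–C: √((0.004·111.32)² + (0.028·90.81)²) = √(0.19827 + 6.46522) = 2.581 km
B–D: √((0.004·111.32)² + (-0.011·90.81)²) = √(0.19827 + 0.99782) = 1.094 km
B–E: √((-0.026·111.32)² + (0.032·90.81)²) = √(8.37709 + 8.44437) = 4.101 km
B–F: √((-0.013·111.32)² + (0.014·90.81)²) = √(2.09427 + 1.61631) = 1.926 km
C–D: √((0.000·111.32)² + (-0.039·90.81)²) = √(0.00000 + 12.54286) = 3.542 km
C–E: √((-0.030·111.32)² + (0.004·90.81)²) = √(11.15293 + 0.13194) = 3.359 km
C–F: √((-0.017·111.32)² + (-0.014·90.81)²) = √(3.58133 + 1.61631) = 2.280 km
D–E: √((-0.030·111.32)² + (0.043·90.81)²) = √(11.15293 + 15.24770) = 5.138 km
D–F: √((-0.017·111.32)² + (0.025·90.81)²) = √(3.58133 + 5.15404) = 2.956 km
E–F: √((0.013·111.32)² + (-0.018·90.81)²) = √(2.09427 + 2.67185) = 2.183 km
Closest pair: B–D at 1.094 km.

B and D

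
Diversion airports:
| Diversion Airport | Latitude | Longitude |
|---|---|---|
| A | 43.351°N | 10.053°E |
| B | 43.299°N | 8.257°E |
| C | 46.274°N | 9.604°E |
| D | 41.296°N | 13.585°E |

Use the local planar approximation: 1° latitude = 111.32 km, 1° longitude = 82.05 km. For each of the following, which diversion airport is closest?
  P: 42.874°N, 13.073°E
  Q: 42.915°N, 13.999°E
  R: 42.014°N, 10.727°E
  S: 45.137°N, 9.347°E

P→D; Q→D; R→A; S→C

P at 42.874°N, 13.073°E:
  A: √((0.477·111.32)² + (-3.020·82.05)²) = √(2819.57177 + 61400.37968) = 253.417 km
  B: √((0.425·111.32)² + (-4.816·82.05)²) = √(2238.33072 + 156145.73535) = 397.975 km
  C: √((3.400·111.32)² + (-3.469·82.05)²) = √(143253.16614 + 81015.06233) = 473.570 km
  D: √((-1.578·111.32)² + (0.512·82.05)²) = √(30857.47552 + 1764.80649) = 180.616 km
  → nearest: D (180.616 km)
Q at 42.915°N, 13.999°E:
  A: √((0.436·111.32)² + (-3.946·82.05)²) = √(2355.69670 + 104826.55962) = 327.387 km
  B: √((0.384·111.32)² + (-5.742·82.05)²) = √(1827.29575 + 221964.51339) = 473.066 km
  C: √((3.359·111.32)² + (-4.395·82.05)²) = √(139819.06803 + 130039.39180) = 519.479 km
  D: √((-1.619·111.32)² + (-0.414·82.05)²) = √(32481.80037 + 1153.87258) = 183.400 km
  → nearest: D (183.400 km)
R at 42.014°N, 10.727°E:
  A: √((1.337·111.32)² + (-0.674·82.05)²) = √(22151.80960 + 3058.27802) = 158.777 km
  B: √((1.285·111.32)² + (-2.470·82.05)²) = √(20462.21533 + 41072.49423) = 248.062 km
  C: √((4.260·111.32)² + (-1.123·82.05)²) = √(224887.64342 + 8490.17581) = 483.092 km
  D: √((-0.718·111.32)² + (2.858·82.05)²) = √(6388.44682 + 54989.73410) = 247.746 km
  → nearest: A (158.777 km)
S at 45.137°N, 9.347°E:
  A: √((-1.786·111.32)² + (0.706·82.05)²) = √(39528.40626 + 3355.57209) = 207.084 km
  B: √((-1.838·111.32)² + (-1.090·82.05)²) = √(41863.68071 + 7998.52979) = 223.298 km
  C: √((1.137·111.32)² + (0.257·82.05)²) = √(16020.17754 + 444.65524) = 128.315 km
  D: √((-3.841·111.32)² + (4.238·82.05)²) = √(182824.75902 + 120914.69244) = 551.126 km
  → nearest: C (128.315 km)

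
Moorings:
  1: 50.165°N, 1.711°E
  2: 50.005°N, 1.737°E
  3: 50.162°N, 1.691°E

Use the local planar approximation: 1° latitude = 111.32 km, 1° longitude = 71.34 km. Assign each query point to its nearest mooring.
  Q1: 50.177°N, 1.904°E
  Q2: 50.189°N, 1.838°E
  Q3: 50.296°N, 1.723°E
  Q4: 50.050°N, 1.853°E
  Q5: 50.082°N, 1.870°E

Q1 at 50.177°N, 1.904°E:
  1: 13.833 km
  2: 22.551 km
  3: 15.287 km
  → nearest: 1 (13.833 km)
Q2 at 50.189°N, 1.838°E:
  1: 9.446 km
  2: 21.713 km
  3: 10.909 km
  → nearest: 1 (9.446 km)
Q3 at 50.296°N, 1.723°E:
  1: 14.608 km
  2: 32.410 km
  3: 15.091 km
  → nearest: 1 (14.608 km)
Q4 at 50.050°N, 1.853°E:
  1: 16.325 km
  2: 9.674 km
  3: 17.000 km
  → nearest: 2 (9.674 km)
Q5 at 50.082°N, 1.870°E:
  1: 14.630 km
  2: 12.787 km
  3: 15.569 km
  → nearest: 2 (12.787 km)

Q1→1; Q2→1; Q3→1; Q4→2; Q5→2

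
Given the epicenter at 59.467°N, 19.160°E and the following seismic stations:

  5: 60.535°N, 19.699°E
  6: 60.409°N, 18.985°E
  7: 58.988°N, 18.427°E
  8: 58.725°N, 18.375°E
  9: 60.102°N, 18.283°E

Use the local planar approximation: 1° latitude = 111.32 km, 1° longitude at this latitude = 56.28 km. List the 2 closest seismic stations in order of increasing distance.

7, 9

Distances from 59.467°N, 19.160°E:
5: √((1.068·111.32)² + (0.539·56.28)²) = √(14134.77503 + 920.20737) = 122.699 km
6: √((0.942·111.32)² + (-0.175·56.28)²) = √(10996.34105 + 97.00280) = 105.325 km
7: √((-0.479·111.32)² + (-0.733·56.28)²) = √(2843.26554 + 1701.82981) = 67.417 km
8: √((-0.742·111.32)² + (-0.785·56.28)²) = √(6822.66749 + 1951.85473) = 93.672 km
9: √((0.635·111.32)² + (-0.877·56.28)²) = √(4996.82162 + 2436.16873) = 86.215 km
Sorted: 7 (67.417 km) < 9 (86.215 km) < 8 (93.672 km) < 6 (105.325 km) < …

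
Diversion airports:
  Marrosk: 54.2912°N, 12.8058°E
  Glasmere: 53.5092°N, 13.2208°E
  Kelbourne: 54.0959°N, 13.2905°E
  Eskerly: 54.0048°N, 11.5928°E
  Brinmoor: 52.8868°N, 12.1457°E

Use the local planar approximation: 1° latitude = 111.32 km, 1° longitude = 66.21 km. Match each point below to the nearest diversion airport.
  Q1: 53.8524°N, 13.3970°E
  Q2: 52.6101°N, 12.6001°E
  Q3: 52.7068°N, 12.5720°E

Q1→Kelbourne; Q2→Brinmoor; Q3→Brinmoor

Q1 at 53.8524°N, 13.3970°E:
  Marrosk: √((0.4388·111.32)² + (-0.5912·66.21)²) = √(2386.050511 + 1532.202006) = 62.5959 km
  Glasmere: √((-0.3432·111.32)² + (-0.1762·66.21)²) = √(1459.623859 + 136.100269) = 39.9465 km
  Kelbourne: √((0.2435·111.32)² + (-0.1065·66.21)²) = √(734.758005 + 49.721748) = 28.0086 km
  Eskerly: √((0.1524·111.32)² + (-1.8042·66.21)²) = √(287.816925 + 14269.755527) = 120.6548 km
  Brinmoor: √((-0.9656·111.32)² + (-1.2513·66.21)²) = √(11554.227369 + 6863.886048) = 135.7134 km
  → nearest: Kelbourne (28.0086 km)
Q2 at 52.6101°N, 12.6001°E:
  Marrosk: √((1.6811·111.32)² + (0.2057·66.21)²) = √(35021.399063 + 185.487975) = 187.6350 km
  Glasmere: √((0.8991·111.32)² + (0.6207·66.21)²) = √(10017.570111 + 1688.926175) = 108.1966 km
  Kelbourne: √((1.4858·111.32)² + (0.6904·66.21)²) = √(27356.913885 + 2089.530627) = 171.5997 km
  Eskerly: √((1.3947·111.32)² + (-1.0073·66.21)²) = √(24105.047806 + 4448.000667) = 168.9765 km
  Brinmoor: √((0.2767·111.32)² + (-0.4544·66.21)²) = √(948.778235 + 905.156806) = 43.0573 km
  → nearest: Brinmoor (43.0573 km)
Q3 at 52.7068°N, 12.5720°E:
  Marrosk: √((1.5844·111.32)² + (0.2338·66.21)²) = √(31108.284547 + 239.627242) = 177.0534 km
  Glasmere: √((0.8024·111.32)² + (0.6488·66.21)²) = √(7978.628342 + 1845.307973) = 99.1158 km
  Kelbourne: √((1.3891·111.32)² + (0.7185·66.21)²) = √(23911.863228 + 2263.084242) = 161.7867 km
  Eskerly: √((1.2980·111.32)² + (-0.9792·66.21)²) = √(20878.331084 + 4203.296105) = 158.3718 km
  Brinmoor: √((0.1800·111.32)² + (-0.4263·66.21)²) = √(401.505414 + 796.668858) = 34.6147 km
  → nearest: Brinmoor (34.6147 km)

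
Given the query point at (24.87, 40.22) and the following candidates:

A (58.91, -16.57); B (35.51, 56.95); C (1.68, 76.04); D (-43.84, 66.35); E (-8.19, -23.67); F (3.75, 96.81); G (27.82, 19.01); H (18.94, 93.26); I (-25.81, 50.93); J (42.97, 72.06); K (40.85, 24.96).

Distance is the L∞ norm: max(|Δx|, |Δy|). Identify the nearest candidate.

Distances from (24.87, 40.22):
A: 56.79
B: 16.73
C: 35.82
D: 68.71
E: 63.89
F: 56.59
G: 21.21
H: 53.04
I: 50.68
J: 31.84
K: 15.98
Minimum: K at 15.98.

K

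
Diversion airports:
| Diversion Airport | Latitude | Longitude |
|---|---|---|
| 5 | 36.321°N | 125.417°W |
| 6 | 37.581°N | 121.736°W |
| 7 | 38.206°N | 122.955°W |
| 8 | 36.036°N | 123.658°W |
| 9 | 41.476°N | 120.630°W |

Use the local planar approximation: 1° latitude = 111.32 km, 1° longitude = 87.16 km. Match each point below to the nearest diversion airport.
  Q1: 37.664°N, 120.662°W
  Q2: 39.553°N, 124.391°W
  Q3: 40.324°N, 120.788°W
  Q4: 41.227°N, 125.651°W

Q1 at 37.664°N, 120.662°W:
  5: 440.586 km
  6: 94.065 km
  7: 208.767 km
  8: 317.858 km
  9: 424.361 km
  → nearest: 6 (94.065 km)
Q2 at 39.553°N, 124.391°W:
  5: 370.733 km
  6: 318.968 km
  7: 195.320 km
  8: 396.691 km
  9: 391.515 km
  → nearest: 7 (195.320 km)
Q3 at 40.324°N, 120.788°W:
  5: 601.128 km
  6: 316.333 km
  7: 302.100 km
  8: 538.914 km
  9: 128.978 km
  → nearest: 9 (128.978 km)
Q4 at 41.227°N, 125.651°W:
  5: 546.517 km
  6: 530.256 km
  7: 410.260 km
  8: 603.407 km
  9: 438.507 km
  → nearest: 7 (410.260 km)

Q1→6; Q2→7; Q3→9; Q4→7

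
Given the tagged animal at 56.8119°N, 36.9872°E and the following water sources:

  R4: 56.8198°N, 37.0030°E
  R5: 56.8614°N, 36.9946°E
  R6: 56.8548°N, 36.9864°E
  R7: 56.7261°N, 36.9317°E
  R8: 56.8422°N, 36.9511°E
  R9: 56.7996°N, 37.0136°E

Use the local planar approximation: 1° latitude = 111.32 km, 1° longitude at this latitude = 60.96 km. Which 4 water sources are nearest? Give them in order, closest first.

Distances from 56.8119°N, 36.9872°E:
R4: √((0.0079·111.32)² + (0.0158·60.96)²) = √(0.773394 + 0.927693) = 1.3043 km
R5: √((0.0495·111.32)² + (0.0074·60.96)²) = √(30.363847 + 0.203495) = 5.5288 km
R6: √((0.0429·111.32)² + (-0.0008·60.96)²) = √(22.806623 + 0.002378) = 4.7759 km
R7: √((-0.0858·111.32)² + (-0.0555·60.96)²) = √(91.226491 + 11.446584) = 10.1328 km
R8: √((0.0303·111.32)² + (-0.0361·60.96)²) = √(11.377102 + 4.842887) = 4.0274 km
R9: √((-0.0123·111.32)² + (0.0264·60.96)²) = √(1.874807 + 2.589988) = 2.1130 km
Sorted: R4 (1.3043 km) < R9 (2.1130 km) < R8 (4.0274 km) < R6 (4.7759 km) < R5 (5.5288 km) < R7 (10.1328 km)

R4, R9, R8, R6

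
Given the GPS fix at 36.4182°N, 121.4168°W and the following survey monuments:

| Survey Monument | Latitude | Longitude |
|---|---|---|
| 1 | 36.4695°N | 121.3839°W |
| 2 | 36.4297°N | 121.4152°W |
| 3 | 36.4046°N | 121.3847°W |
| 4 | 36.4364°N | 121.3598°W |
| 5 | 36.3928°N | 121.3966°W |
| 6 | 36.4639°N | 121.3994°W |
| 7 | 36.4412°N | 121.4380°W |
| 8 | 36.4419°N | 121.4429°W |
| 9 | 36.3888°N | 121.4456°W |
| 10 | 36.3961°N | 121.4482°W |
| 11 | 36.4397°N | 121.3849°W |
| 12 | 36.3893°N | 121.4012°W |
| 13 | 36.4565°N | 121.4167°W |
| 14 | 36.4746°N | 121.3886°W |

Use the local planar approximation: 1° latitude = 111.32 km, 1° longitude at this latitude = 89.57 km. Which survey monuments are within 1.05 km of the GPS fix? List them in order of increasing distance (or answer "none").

Distances from 36.4182°N, 121.4168°W:
1: √((0.0513·111.32)² + (0.0329·89.57)²) = √(32.612277 + 8.683943) = 6.4262 km
2: √((0.0115·111.32)² + (0.0016·89.57)²) = √(1.638861 + 0.020538) = 1.2882 km
3: √((-0.0136·111.32)² + (0.0321·89.57)²) = √(2.292051 + 8.266758) = 3.2494 km
4: √((0.0182·111.32)² + (0.0570·89.57)²) = √(4.104773 + 26.066028) = 5.4928 km
5: √((-0.0254·111.32)² + (0.0202·89.57)²) = √(7.994915 + 3.273617) = 3.3569 km
6: √((0.0457·111.32)² + (0.0174·89.57)²) = √(25.880865 + 2.428978) = 5.3207 km
7: √((0.0230·111.32)² + (-0.0212·89.57)²) = √(6.555443 + 3.605760) = 3.1877 km
8: √((0.0237·111.32)² + (-0.0261·89.57)²) = √(6.960542 + 5.465201) = 3.5250 km
9: √((-0.0294·111.32)² + (-0.0288·89.57)²) = √(10.711272 + 6.654419) = 4.1672 km
10: √((-0.0221·111.32)² + (-0.0314·89.57)²) = √(6.052446 + 7.910145) = 3.7367 km
11: √((0.0215·111.32)² + (0.0319·89.57)²) = √(5.728268 + 8.164066) = 3.7272 km
12: √((-0.0289·111.32)² + (0.0156·89.57)²) = √(10.350041 + 1.952425) = 3.5075 km
13: √((0.0383·111.32)² + (0.0001·89.57)²) = √(18.177910 + 0.000080) = 4.2636 km
14: √((0.0564·111.32)² + (0.0282·89.57)²) = √(39.418909 + 6.380039) = 6.7675 km
Threshold 1.05 km: none within range.

none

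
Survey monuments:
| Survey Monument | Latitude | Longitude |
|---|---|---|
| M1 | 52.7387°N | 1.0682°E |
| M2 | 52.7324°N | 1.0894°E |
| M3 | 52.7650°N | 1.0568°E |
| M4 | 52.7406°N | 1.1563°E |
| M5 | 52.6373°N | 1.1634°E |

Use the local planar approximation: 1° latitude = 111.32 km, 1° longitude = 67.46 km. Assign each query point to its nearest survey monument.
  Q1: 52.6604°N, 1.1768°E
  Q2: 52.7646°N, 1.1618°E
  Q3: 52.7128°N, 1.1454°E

Q1 at 52.6604°N, 1.1768°E:
  M1: √((0.0783·111.32)² + (-0.1086·67.46)²) = √(75.974862 + 53.672562) = 11.3863 km
  M2: √((0.0720·111.32)² + (-0.0874·67.46)²) = √(64.240866 + 34.762863) = 9.9501 km
  M3: √((0.1046·111.32)² + (-0.1200·67.46)²) = √(135.584413 + 65.532263) = 14.1816 km
  M4: √((0.0802·111.32)² + (-0.0205·67.46)²) = √(79.706756 + 1.912495) = 9.0343 km
  M5: √((-0.0231·111.32)² + (-0.0134·67.46)²) = √(6.612571 + 0.817151) = 2.7258 km
  → nearest: M5 (2.7258 km)
Q2 at 52.7646°N, 1.1618°E:
  M1: √((-0.0259·111.32)² + (-0.0936·67.46)²) = √(8.312773 + 39.869829) = 6.9414 km
  M2: √((-0.0322·111.32)² + (-0.0724·67.46)²) = √(12.848669 + 23.854472) = 6.0583 km
  M3: √((0.0004·111.32)² + (-0.1050·67.46)²) = √(0.001983 + 50.173139) = 7.0834 km
  M4: √((-0.0240·111.32)² + (-0.0055·67.46)²) = √(7.137874 + 0.137663) = 2.6973 km
  M5: √((-0.1273·111.32)² + (0.0016·67.46)²) = √(200.818261 + 0.011650) = 14.1714 km
  → nearest: M4 (2.6973 km)
Q3 at 52.7128°N, 1.1454°E:
  M1: √((0.0259·111.32)² + (-0.0772·67.46)²) = √(8.312773 + 27.122347) = 5.9527 km
  M2: √((0.0196·111.32)² + (-0.0560·67.46)²) = √(4.760565 + 14.271471) = 4.3626 km
  M3: √((0.0522·111.32)² + (-0.0886·67.46)²) = √(33.766605 + 35.724003) = 8.3361 km
  M4: √((0.0278·111.32)² + (0.0109·67.46)²) = √(9.577143 + 0.540687) = 3.1809 km
  M5: √((-0.0755·111.32)² + (0.0180·67.46)²) = √(70.638310 + 1.474476) = 8.4919 km
  → nearest: M4 (3.1809 km)

Q1→M5; Q2→M4; Q3→M4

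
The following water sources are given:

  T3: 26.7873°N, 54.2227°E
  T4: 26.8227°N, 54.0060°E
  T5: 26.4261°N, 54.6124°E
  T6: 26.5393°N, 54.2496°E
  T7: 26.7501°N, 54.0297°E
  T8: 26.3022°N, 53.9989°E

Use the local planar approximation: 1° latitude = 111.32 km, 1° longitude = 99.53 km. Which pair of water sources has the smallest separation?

T4 and T7

Pairwise distances:
T3–T4: √((0.0354·111.32)² + (-0.2167·99.53)²) = √(15.529337 + 465.185138) = 21.9252 km
T3–T5: √((-0.3612·111.32)² + (0.3897·99.53)²) = √(1616.746311 + 1504.419035) = 55.8674 km
T3–T6: √((-0.2480·111.32)² + (0.0269·99.53)²) = √(762.166326 + 7.168241) = 27.7369 km
T3–T7: √((-0.0372·111.32)² + (-0.1930·99.53)²) = √(17.148742 + 368.996822) = 19.6506 km
T3–T8: √((-0.4851·111.32)² + (-0.2238·99.53)²) = √(2916.143858 + 496.167339) = 58.4150 km
T4–T5: √((-0.3966·111.32)² + (0.6064·99.53)²) = √(1949.179410 + 3642.725059) = 74.7790 km
T4–T6: √((-0.2834·111.32)² + (0.2436·99.53)²) = √(995.281856 + 587.844658) = 39.7885 km
T4–T7: √((-0.0726·111.32)² + (0.0237·99.53)²) = √(65.316008 + 5.564225) = 8.4190 km
T4–T8: √((-0.5205·111.32)² + (-0.0071·99.53)²) = √(3357.282317 + 0.499373) = 57.9464 km
T5–T6: √((0.1132·111.32)² + (-0.3628·99.53)²) = √(158.795887 + 1303.894835) = 38.2451 km
T5–T7: √((0.3240·111.32)² + (-0.5827·99.53)²) = √(1300.877541 + 3363.551211) = 68.2966 km
T5–T8: √((-0.1239·111.32)² + (-0.6135·99.53)²) = √(190.234380 + 3728.525711) = 62.6000 km
T6–T7: √((0.2108·111.32)² + (-0.2199·99.53)²) = √(550.665171 + 479.025317) = 32.0888 km
T6–T8: √((-0.2371·111.32)² + (-0.2507·99.53)²) = √(696.641758 + 622.610838) = 36.3215 km
T7–T8: √((-0.4479·111.32)² + (-0.0308·99.53)²) = √(2486.042336 + 9.397437) = 49.9544 km
Closest pair: T4–T7 at 8.4190 km.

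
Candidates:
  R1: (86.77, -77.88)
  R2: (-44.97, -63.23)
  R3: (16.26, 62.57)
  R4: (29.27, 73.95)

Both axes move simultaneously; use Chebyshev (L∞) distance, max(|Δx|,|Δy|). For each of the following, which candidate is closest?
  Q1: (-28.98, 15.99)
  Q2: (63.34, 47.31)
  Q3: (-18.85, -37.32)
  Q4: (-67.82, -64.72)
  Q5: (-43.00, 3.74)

Q1 at (-28.98, 15.99):
  R1: 115.75
  R2: 79.22
  R3: 46.58
  R4: 58.25
  → nearest: R3 (46.58)
Q2 at (63.34, 47.31):
  R1: 125.19
  R2: 110.54
  R3: 47.08
  R4: 34.07
  → nearest: R4 (34.07)
Q3 at (-18.85, -37.32):
  R1: 105.62
  R2: 26.12
  R3: 99.89
  R4: 111.27
  → nearest: R2 (26.12)
Q4 at (-67.82, -64.72):
  R1: 154.59
  R2: 22.85
  R3: 127.29
  R4: 138.67
  → nearest: R2 (22.85)
Q5 at (-43.00, 3.74):
  R1: 129.77
  R2: 66.97
  R3: 59.26
  R4: 72.27
  → nearest: R3 (59.26)

Q1→R3; Q2→R4; Q3→R2; Q4→R2; Q5→R3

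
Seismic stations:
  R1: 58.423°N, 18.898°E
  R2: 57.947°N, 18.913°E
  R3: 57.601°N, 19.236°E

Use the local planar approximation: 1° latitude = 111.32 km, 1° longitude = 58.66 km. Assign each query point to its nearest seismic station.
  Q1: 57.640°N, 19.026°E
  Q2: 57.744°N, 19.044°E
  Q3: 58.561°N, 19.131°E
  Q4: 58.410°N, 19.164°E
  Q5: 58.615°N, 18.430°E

Q1 at 57.640°N, 19.026°E:
  R1: 87.486 km
  R2: 34.812 km
  R3: 13.061 km
  → nearest: R3 (13.061 km)
Q2 at 57.744°N, 19.044°E:
  R1: 76.070 km
  R2: 23.869 km
  R3: 19.500 km
  → nearest: R3 (19.500 km)
Q3 at 58.561°N, 19.131°E:
  R1: 20.562 km
  R2: 69.536 km
  R3: 107.045 km
  → nearest: R1 (20.562 km)
Q4 at 58.410°N, 19.164°E:
  R1: 15.671 km
  R2: 53.603 km
  R3: 90.157 km
  → nearest: R1 (15.671 km)
Q5 at 58.615°N, 18.430°E:
  R1: 34.792 km
  R2: 79.576 km
  R3: 122.380 km
  → nearest: R1 (34.792 km)

Q1→R3; Q2→R3; Q3→R1; Q4→R1; Q5→R1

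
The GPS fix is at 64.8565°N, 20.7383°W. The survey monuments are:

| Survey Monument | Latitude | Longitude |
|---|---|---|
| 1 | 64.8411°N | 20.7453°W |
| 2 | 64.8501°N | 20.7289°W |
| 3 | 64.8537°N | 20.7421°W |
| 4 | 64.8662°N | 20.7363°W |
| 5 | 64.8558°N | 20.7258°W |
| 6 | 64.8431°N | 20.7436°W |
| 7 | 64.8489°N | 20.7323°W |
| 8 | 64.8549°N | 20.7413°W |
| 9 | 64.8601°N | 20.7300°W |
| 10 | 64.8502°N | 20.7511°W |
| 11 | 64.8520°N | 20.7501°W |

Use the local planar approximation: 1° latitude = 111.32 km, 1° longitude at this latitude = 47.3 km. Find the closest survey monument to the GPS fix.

Distances from 64.8565°N, 20.7383°W:
1: √((-0.0154·111.32)² + (-0.0070·47.3)²) = √(2.938920 + 0.109627) = 1.7460 km
2: √((-0.0064·111.32)² + (0.0094·47.3)²) = √(0.507582 + 0.197687) = 0.8398 km
3: √((-0.0028·111.32)² + (-0.0038·47.3)²) = √(0.097154 + 0.032306) = 0.3598 km
4: √((0.0097·111.32)² + (0.0020·47.3)²) = √(1.165977 + 0.008949) = 1.0839 km
5: √((-0.0007·111.32)² + (0.0125·47.3)²) = √(0.006072 + 0.349577) = 0.5964 km
6: √((-0.0134·111.32)² + (-0.0053·47.3)²) = √(2.225133 + 0.062845) = 1.5126 km
7: √((-0.0076·111.32)² + (0.0060·47.3)²) = √(0.715770 + 0.080542) = 0.8924 km
8: √((-0.0016·111.32)² + (-0.0030·47.3)²) = √(0.031724 + 0.020136) = 0.2277 km
9: √((0.0036·111.32)² + (0.0083·47.3)²) = √(0.160602 + 0.154127) = 0.5610 km
10: √((-0.0063·111.32)² + (-0.0128·47.3)²) = √(0.491844 + 0.366558) = 0.9265 km
11: √((-0.0045·111.32)² + (-0.0118·47.3)²) = √(0.250941 + 0.311520) = 0.7500 km
Minimum: 8 at 0.2277 km.

8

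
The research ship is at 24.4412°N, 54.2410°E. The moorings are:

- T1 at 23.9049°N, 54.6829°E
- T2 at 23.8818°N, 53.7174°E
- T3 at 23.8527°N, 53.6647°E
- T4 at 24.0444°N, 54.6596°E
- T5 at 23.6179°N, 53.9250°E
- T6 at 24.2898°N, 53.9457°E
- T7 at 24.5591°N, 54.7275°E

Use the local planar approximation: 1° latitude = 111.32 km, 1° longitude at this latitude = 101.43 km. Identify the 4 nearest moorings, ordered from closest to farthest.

Distances from 24.4412°N, 54.2410°E:
T1: √((-0.5363·111.32)² + (0.4419·101.43)²) = √(3564.199371 + 2009.004244) = 74.6539 km
T2: √((-0.5594·111.32)² + (-0.5236·101.43)²) = √(3877.852798 + 2820.539114) = 81.8437 km
T3: √((-0.5885·111.32)² + (-0.5763·101.43)²) = √(4291.798560 + 3416.882859) = 87.7991 km
T4: √((-0.3968·111.32)² + (0.4186·101.43)²) = √(1951.145795 + 1802.732544) = 61.2689 km
T5: √((-0.8233·111.32)² + (-0.3160·101.43)²) = √(8399.677775 + 1027.323012) = 97.0927 km
T6: √((-0.1514·111.32)² + (-0.2953·101.43)²) = √(284.052192 + 897.139017) = 34.3685 km
T7: √((0.1179·111.32)² + (0.4865·101.43)²) = √(172.255860 + 2434.997615) = 51.0613 km
Sorted: T6 (34.3685 km) < T7 (51.0613 km) < T4 (61.2689 km) < T1 (74.6539 km) < T2 (81.8437 km) < T3 (87.7991 km) < …

T6, T7, T4, T1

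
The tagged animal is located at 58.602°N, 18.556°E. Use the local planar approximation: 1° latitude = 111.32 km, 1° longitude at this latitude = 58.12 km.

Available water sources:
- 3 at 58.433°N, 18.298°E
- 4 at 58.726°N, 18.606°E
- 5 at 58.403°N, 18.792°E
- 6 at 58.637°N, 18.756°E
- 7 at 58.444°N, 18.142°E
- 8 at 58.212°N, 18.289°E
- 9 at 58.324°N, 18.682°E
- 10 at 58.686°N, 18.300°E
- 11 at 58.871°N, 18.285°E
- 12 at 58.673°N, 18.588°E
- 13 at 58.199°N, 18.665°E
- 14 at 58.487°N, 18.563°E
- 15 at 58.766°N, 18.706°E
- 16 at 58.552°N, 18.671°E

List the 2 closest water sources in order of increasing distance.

12, 16

Distances from 58.602°N, 18.556°E:
3: 24.058 km
4: 14.106 km
5: 26.055 km
6: 12.260 km
7: 29.805 km
8: 46.105 km
9: 31.802 km
10: 17.573 km
11: 33.835 km
12: 8.120 km
13: 45.307 km
14: 12.808 km
15: 20.231 km
16: 8.698 km
Sorted: 12 (8.120 km) < 16 (8.698 km) < 6 (12.260 km) < 14 (12.808 km) < …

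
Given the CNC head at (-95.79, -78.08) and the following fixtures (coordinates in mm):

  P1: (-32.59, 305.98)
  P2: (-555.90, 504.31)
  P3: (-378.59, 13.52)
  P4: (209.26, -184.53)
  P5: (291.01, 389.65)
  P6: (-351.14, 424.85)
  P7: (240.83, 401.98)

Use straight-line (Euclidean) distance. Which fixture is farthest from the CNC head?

P2

Distances from (-95.79, -78.08):
P1: √((63.20)² + (384.06)²) = √(3994.2400 + 147502.0836) = 389.23 mm
P2: √((-460.11)² + (582.39)²) = √(211701.2121 + 339178.1121) = 742.21 mm
P3: √((-282.80)² + (91.60)²) = √(79975.8400 + 8390.5600) = 297.26 mm
P4: √((305.05)² + (-106.45)²) = √(93055.5025 + 11331.6025) = 323.09 mm
P5: √((386.80)² + (467.73)²) = √(149614.2400 + 218771.3529) = 606.95 mm
P6: √((-255.35)² + (502.93)²) = √(65203.6225 + 252938.5849) = 564.04 mm
P7: √((336.62)² + (480.06)²) = √(113313.0244 + 230457.6036) = 586.32 mm
Maximum: P2 at 742.21 mm.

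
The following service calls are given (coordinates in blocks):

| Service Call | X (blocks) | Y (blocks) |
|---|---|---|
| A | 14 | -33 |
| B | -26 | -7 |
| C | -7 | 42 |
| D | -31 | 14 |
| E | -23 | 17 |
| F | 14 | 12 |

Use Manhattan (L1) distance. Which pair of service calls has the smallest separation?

Pairwise distances:
A–B: 66 blocks
A–C: 96 blocks
A–D: 92 blocks
A–E: 87 blocks
A–F: 45 blocks
B–C: 68 blocks
B–D: 26 blocks
B–E: 27 blocks
B–F: 59 blocks
C–D: 52 blocks
C–E: 41 blocks
C–F: 51 blocks
D–E: 11 blocks
D–F: 47 blocks
E–F: 42 blocks
Closest pair: D–E at 11 blocks.

D and E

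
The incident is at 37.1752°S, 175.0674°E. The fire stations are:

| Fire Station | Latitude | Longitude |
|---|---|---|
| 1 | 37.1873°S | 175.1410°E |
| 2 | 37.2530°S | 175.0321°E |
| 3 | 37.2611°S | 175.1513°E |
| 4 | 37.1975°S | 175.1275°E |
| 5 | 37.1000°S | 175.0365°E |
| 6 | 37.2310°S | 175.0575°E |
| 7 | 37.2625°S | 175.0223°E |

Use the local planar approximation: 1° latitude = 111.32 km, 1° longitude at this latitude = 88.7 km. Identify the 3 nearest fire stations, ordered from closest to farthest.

4, 6, 1

Distances from 37.1752°S, 175.0674°E:
1: √((-0.0121·111.32)² + (0.0736·88.7)²) = √(1.814334 + 42.618962) = 6.6658 km
2: √((-0.0778·111.32)² + (-0.0353·88.7)²) = √(75.007655 + 9.803850) = 9.2093 km
3: √((-0.0859·111.32)² + (0.0839·88.7)²) = √(91.439264 + 55.382322) = 12.1170 km
4: √((-0.0223·111.32)² + (0.0601·88.7)²) = √(6.162488 + 28.418175) = 5.8805 km
5: √((0.0752·111.32)² + (-0.0309·88.7)²) = √(70.078061 + 7.512149) = 8.8085 km
6: √((-0.0558·111.32)² + (-0.0099·88.7)²) = √(38.584670 + 0.771112) = 6.2734 km
7: √((-0.0873·111.32)² + (-0.0451·88.7)²) = √(94.444111 + 16.002960) = 10.5094 km
Sorted: 4 (5.8805 km) < 6 (6.2734 km) < 1 (6.6658 km) < 5 (8.8085 km) < 2 (9.2093 km) < …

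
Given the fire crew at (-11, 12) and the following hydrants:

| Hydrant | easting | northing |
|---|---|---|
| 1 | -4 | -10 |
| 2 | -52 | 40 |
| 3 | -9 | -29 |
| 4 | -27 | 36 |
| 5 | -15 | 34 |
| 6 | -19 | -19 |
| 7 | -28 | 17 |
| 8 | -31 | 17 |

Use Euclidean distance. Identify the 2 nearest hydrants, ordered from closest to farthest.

Distances from (-11, 12):
1: √((7)² + (-22)²) = √(49.000 + 484.000) = 23.1
2: √((-41)² + (28)²) = √(1681.000 + 784.000) = 49.6
3: √((2)² + (-41)²) = √(4.000 + 1681.000) = 41.0
4: √((-16)² + (24)²) = √(256.000 + 576.000) = 28.8
5: √((-4)² + (22)²) = √(16.000 + 484.000) = 22.4
6: √((-8)² + (-31)²) = √(64.000 + 961.000) = 32.0
7: √((-17)² + (5)²) = √(289.000 + 25.000) = 17.7
8: √((-20)² + (5)²) = √(400.000 + 25.000) = 20.6
Sorted: 7 (17.7) < 8 (20.6) < 5 (22.4) < 1 (23.1) < …

7, 8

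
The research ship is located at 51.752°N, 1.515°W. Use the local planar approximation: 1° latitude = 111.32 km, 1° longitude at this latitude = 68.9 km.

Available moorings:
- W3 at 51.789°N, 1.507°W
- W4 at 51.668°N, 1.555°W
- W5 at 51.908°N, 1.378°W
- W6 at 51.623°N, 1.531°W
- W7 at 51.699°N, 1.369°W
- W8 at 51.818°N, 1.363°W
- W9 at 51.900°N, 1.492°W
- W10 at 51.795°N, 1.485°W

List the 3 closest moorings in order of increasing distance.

W3, W10, W4

Distances from 51.752°N, 1.515°W:
W3: 4.156 km
W4: 9.749 km
W5: 19.766 km
W6: 14.403 km
W7: 11.662 km
W8: 12.793 km
W9: 16.551 km
W10: 5.214 km
Sorted: W3 (4.156 km) < W10 (5.214 km) < W4 (9.749 km) < W7 (11.662 km) < W8 (12.793 km) < …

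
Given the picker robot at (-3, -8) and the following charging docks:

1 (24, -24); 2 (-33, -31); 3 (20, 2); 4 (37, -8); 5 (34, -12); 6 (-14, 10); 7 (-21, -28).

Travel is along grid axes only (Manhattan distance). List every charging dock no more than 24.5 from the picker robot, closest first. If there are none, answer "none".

none

Distances from (-3, -8):
1: |27| + |-16| = 27 + 16 = 43
2: |-30| + |-23| = 30 + 23 = 53
3: |23| + |10| = 23 + 10 = 33
4: |40| + |0| = 40 + 0 = 40
5: |37| + |-4| = 37 + 4 = 41
6: |-11| + |18| = 11 + 18 = 29
7: |-18| + |-20| = 18 + 20 = 38
Threshold 24.5: none within range.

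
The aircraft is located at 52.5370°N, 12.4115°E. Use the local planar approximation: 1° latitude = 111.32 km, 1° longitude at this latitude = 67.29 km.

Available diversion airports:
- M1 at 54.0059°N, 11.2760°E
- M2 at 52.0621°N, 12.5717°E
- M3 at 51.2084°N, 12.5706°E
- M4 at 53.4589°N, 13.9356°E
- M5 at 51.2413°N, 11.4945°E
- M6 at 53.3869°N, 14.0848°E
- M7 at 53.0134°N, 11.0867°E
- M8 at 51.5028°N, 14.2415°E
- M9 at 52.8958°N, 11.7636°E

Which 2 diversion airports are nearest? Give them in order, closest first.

M2, M9

Distances from 52.5370°N, 12.4115°E:
M1: √((1.4689·111.32)² + (-1.1355·67.29)²) = √(26738.119318 + 5838.151137) = 180.4890 km
M2: √((-0.4749·111.32)² + (0.1602·67.29)²) = √(2794.799999 + 116.205339) = 53.9537 km
M3: √((-1.3286·111.32)² + (0.1591·67.29)²) = √(21874.336642 + 114.614989) = 148.2867 km
M4: √((0.9219·111.32)² + (1.5241·67.29)²) = √(10532.076993 + 10517.874459) = 145.0860 km
M5: √((-1.2957·111.32)² + (-0.9170·67.29)²) = √(20804.405635 + 3807.498386) = 156.8818 km
M6: √((0.8499·111.32)² + (1.6733·67.29)²) = √(8951.216344 + 12677.939610) = 147.0685 km
M7: √((0.4764·111.32)² + (-1.3248·67.29)²) = √(2812.482967 + 7946.972231) = 103.7278 km
M8: √((-1.0342·111.32)² + (1.8300·67.29)²) = √(13254.259286 + 15163.631996) = 168.5761 km
M9: √((0.3588·111.32)² + (-0.6479·67.29)²) = √(1595.332689 + 1900.715063) = 59.1274 km
Sorted: M2 (53.9537 km) < M9 (59.1274 km) < M7 (103.7278 km) < M4 (145.0860 km) < …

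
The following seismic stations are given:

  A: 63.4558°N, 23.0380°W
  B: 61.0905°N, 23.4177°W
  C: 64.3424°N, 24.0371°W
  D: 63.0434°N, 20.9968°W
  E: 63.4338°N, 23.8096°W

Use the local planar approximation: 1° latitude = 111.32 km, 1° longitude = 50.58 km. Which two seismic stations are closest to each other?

Pairwise distances:
A–B: √((-2.3653·111.32)² + (-0.3797·50.58)²) = √(69329.626241 + 368.840706) = 264.0047 km
A–C: √((0.8866·111.32)² + (-0.9991·50.58)²) = √(9740.962002 + 2553.733467) = 110.8814 km
A–D: √((-0.4124·111.32)² + (2.0412·50.58)²) = √(2107.578252 + 10659.302061) = 112.9906 km
A–E: √((-0.0220·111.32)² + (-0.7716·50.58)²) = √(5.997797 + 1523.147942) = 39.1043 km
B–C: √((3.2519·111.32)² + (-0.6194·50.58)²) = √(131045.091794 + 981.522031) = 363.3547 km
B–D: √((1.9529·111.32)² + (2.4209·50.58)²) = √(47261.380824 + 14993.787479) = 249.5099 km
B–E: √((2.3433·111.32)² + (-0.3919·50.58)²) = √(68045.934123 + 392.923657) = 261.6082 km
C–D: √((-1.2990·111.32)² + (3.0403·50.58)²) = √(20910.513478 + 23647.788310) = 211.0884 km
C–E: √((-0.9086·111.32)² + (0.2275·50.58)²) = √(10230.382231 + 132.409898) = 101.7978 km
D–E: √((0.3904·111.32)² + (-2.8128·50.58)²) = √(1888.713190 + 20241.158087) = 148.7611 km
Closest pair: A–E at 39.1043 km.

A and E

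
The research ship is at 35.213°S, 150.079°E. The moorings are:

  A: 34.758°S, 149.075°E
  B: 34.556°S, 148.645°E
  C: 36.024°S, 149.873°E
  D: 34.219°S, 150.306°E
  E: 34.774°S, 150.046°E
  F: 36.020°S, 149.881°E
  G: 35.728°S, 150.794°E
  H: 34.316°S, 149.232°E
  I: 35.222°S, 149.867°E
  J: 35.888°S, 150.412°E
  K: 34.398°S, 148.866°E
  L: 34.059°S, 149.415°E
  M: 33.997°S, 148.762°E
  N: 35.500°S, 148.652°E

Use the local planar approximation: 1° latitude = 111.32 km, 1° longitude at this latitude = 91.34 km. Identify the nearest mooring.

Distances from 35.213°S, 150.079°E:
A: √((0.455·111.32)² + (-1.004·91.34)²) = √(2565.48328 + 8409.87305) = 104.763 km
B: √((0.657·111.32)² + (-1.434·91.34)²) = √(5349.05587 + 17156.16906) = 150.017 km
C: √((-0.811·111.32)² + (-0.206·91.34)²) = √(8150.57229 + 354.04336) = 92.220 km
D: √((0.994·111.32)² + (0.227·91.34)²) = √(12243.88281 + 429.90622) = 112.578 km
E: √((0.439·111.32)² + (-0.033·91.34)²) = √(2388.22608 + 9.08552) = 48.962 km
F: √((-0.807·111.32)² + (-0.198·91.34)²) = √(8070.37035 + 327.07880) = 91.638 km
G: √((-0.515·111.32)² + (0.715·91.34)²) = √(3286.70597 + 4265.14793) = 86.901 km
H: √((0.897·111.32)² + (-0.847·91.34)²) = √(9970.82930 + 5985.34013) = 126.318 km
I: √((-0.009·111.32)² + (-0.212·91.34)²) = √(1.00376 + 374.96759) = 19.390 km
J: √((-0.675·111.32)² + (0.333·91.34)²) = √(5646.16988 + 925.14644) = 81.064 km
K: √((0.815·111.32)² + (-1.213·91.34)²) = √(8231.17079 + 12275.62509) = 143.202 km
L: √((1.154·111.32)² + (-0.664·91.34)²) = √(16502.81431 + 3678.39339) = 142.061 km
M: √((1.216·111.32)² + (-1.317·91.34)²) = √(18323.71571 + 14470.83410) = 181.093 km
N: √((-0.287·111.32)² + (-1.427·91.34)²) = √(1020.72838 + 16989.08389) = 134.201 km
Minimum: I at 19.390 km.

I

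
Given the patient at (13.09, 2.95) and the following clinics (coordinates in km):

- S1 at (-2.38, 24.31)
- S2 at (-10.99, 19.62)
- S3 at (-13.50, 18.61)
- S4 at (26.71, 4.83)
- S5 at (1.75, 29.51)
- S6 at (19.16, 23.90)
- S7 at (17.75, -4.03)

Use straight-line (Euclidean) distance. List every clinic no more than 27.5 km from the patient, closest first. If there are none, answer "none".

S7, S4, S6, S1

Distances from (13.09, 2.95):
S1: 26.37 km
S2: 29.29 km
S3: 30.86 km
S4: 13.75 km
S5: 28.88 km
S6: 21.81 km
S7: 8.39 km
Threshold 27.5 km: S7 (8.39 km), S4 (13.75 km), S6 (21.81 km), S1 (26.37 km) are within range.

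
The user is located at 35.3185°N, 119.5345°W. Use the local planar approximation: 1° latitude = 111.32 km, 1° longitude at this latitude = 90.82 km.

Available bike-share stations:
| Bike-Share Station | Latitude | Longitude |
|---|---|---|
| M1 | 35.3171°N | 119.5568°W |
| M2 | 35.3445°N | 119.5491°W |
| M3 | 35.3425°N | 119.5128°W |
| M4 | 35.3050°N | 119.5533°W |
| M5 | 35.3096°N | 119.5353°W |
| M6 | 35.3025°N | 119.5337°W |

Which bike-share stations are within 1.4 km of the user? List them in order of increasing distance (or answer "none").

M5

Distances from 35.3185°N, 119.5345°W:
M1: 2.0313 km
M2: 3.1836 km
M3: 3.3199 km
M4: 2.2746 km
M5: 0.9934 km
M6: 1.7826 km
Threshold 1.4 km: M5 (0.9934 km) is within range.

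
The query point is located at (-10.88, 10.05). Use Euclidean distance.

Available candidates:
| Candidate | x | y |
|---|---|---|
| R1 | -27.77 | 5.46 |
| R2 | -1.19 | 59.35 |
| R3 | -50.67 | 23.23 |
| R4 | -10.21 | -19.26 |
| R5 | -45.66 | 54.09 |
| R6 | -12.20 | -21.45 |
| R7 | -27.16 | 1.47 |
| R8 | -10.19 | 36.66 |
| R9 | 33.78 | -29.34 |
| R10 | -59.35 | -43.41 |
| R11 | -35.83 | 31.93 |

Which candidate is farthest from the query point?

Distances from (-10.88, 10.05):
R1: 17.50
R2: 50.24
R3: 41.92
R4: 29.32
R5: 56.12
R6: 31.53
R7: 18.40
R8: 26.62
R9: 59.55
R10: 72.16
R11: 33.18
Maximum: R10 at 72.16.

R10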